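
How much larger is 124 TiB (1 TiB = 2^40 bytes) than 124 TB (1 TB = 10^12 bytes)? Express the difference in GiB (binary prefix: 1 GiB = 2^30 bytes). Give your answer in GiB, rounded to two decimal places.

124 TiB = 124 × 1,099,511,627,776 = 136,339,441,844,224 bytes
124 TB = 124 × 1,000,000,000,000 = 124,000,000,000,000 bytes
difference = 12,339,441,844,224 bytes
12,339,441,844,224 / 1,073,741,824 = 11,492.00 GiB

11,492.00 GiB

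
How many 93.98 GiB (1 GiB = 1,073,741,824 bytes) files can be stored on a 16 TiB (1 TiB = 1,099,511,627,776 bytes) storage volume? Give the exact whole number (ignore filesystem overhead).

174

Capacity: 16 TiB = 17,592,186,044,416 bytes
Per item: 93.98 GiB = 100,910,256,619.52 bytes
⌊17,592,186,044,416 / 100,910,256,619.52⌋ = 174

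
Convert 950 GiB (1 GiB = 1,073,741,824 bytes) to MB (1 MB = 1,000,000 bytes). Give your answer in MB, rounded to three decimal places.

950 GiB × 1,073,741,824 bytes/GiB = 1,020,054,732,800 bytes
1 MB = 1,000,000 bytes
1,020,054,732,800 / 1,000,000 = 1,020,054.733 MB

1,020,054.733 MB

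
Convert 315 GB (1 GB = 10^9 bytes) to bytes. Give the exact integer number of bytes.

315,000,000,000 bytes

315 × 1,000,000,000 = 315,000,000,000 bytes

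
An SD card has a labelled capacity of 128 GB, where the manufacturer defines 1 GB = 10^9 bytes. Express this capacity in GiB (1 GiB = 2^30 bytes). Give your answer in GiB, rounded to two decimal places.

128 GB × 1,000,000,000 bytes/GB = 128,000,000,000 bytes
1 GiB = 1,073,741,824 bytes
128,000,000,000 / 1,073,741,824 = 119.21 GiB

119.21 GiB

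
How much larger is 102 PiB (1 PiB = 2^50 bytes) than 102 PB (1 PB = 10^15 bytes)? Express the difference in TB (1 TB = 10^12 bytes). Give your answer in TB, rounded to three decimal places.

12,841.790 TB

102 PiB = 102 × 1,125,899,906,842,624 = 114,841,790,497,947,648 bytes
102 PB = 102 × 1,000,000,000,000,000 = 102,000,000,000,000,000 bytes
difference = 12,841,790,497,947,648 bytes
12,841,790,497,947,648 / 1,000,000,000,000 = 12,841.790 TB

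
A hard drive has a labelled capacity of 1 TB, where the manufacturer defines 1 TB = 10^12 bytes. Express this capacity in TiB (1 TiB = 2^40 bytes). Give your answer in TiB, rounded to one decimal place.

1 TB = 1 × 10^12 bytes = 1,000,000,000,000 bytes
1 TiB = 1,099,511,627,776 bytes
1,000,000,000,000 / 1,099,511,627,776 = 0.9 TiB

0.9 TiB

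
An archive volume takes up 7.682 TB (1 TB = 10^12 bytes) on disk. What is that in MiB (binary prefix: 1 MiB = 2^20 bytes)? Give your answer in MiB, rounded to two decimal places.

7,326,126.10 MiB

7.682 TB = 7.682 × 10^12 bytes = 7,682,000,000,000 bytes
1 MiB = 1,048,576 bytes
7,682,000,000,000 / 1,048,576 = 7,326,126.10 MiB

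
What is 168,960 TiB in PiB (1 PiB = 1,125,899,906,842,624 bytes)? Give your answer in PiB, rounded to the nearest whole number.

168,960 TiB × 1,099,511,627,776 bytes/TiB = 185,773,484,629,032,960 bytes
1 PiB = 1,125,899,906,842,624 bytes
185,773,484,629,032,960 / 1,125,899,906,842,624 = 165 PiB

165 PiB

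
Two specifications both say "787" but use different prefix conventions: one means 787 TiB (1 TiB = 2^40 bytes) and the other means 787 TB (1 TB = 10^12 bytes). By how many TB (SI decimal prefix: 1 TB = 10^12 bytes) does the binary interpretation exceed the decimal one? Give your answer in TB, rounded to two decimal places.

787 TiB = 787 × 1,099,511,627,776 = 865,315,651,059,712 bytes
787 TB = 787 × 1,000,000,000,000 = 787,000,000,000,000 bytes
difference = 78,315,651,059,712 bytes
78,315,651,059,712 / 1,000,000,000,000 = 78.32 TB

78.32 TB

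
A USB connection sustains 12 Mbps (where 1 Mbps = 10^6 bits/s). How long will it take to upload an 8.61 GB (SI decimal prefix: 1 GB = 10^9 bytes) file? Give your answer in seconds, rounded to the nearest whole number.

8.61 GB = 8,610,000,000 bytes = 68,880,000,000 bits
12 Mbps = 12,000,000 bits/s
time = 68,880,000,000 / 12,000,000 = 5,740 s

5,740 seconds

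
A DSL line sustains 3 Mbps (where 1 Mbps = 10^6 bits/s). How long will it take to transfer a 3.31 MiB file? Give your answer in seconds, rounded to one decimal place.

3.31 MiB = 3,470,786.56 bytes = 27,766,292.48 bits
3 Mbps = 3,000,000 bits/s
time = 27,766,292.48 / 3,000,000 = 9.3 s

9.3 seconds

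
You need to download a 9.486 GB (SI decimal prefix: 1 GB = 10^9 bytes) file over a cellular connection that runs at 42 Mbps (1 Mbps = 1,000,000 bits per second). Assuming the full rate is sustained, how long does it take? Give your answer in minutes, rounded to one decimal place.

30.1 minutes

9.486 GB = 9,486,000,000 bytes = 75,888,000,000 bits
42 Mbps = 42,000,000 bits/s
time = 75,888,000,000 / 42,000,000 = 1,806.86 s
1,806.86 s / 60 = 30.1 minutes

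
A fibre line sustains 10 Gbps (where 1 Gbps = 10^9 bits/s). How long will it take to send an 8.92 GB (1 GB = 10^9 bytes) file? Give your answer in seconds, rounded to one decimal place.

7.1 seconds

8.92 GB = 8,920,000,000 bytes = 71,360,000,000 bits
10 Gbps = 10,000,000,000 bits/s
time = 71,360,000,000 / 10,000,000,000 = 7.1 s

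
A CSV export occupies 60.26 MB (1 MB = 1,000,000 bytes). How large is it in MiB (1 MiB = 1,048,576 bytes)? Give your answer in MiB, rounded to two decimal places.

57.47 MiB

60.26 MB × 1,000,000 bytes/MB = 60,260,000 bytes
1 MiB = 2^20 bytes = 1,048,576 bytes
60,260,000 / 1,048,576 = 57.47 MiB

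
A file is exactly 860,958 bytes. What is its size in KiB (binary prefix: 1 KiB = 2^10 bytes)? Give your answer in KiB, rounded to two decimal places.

840.78 KiB

860,958 bytes given.
1 KiB = 1,024 bytes
860,958 / 1,024 = 840.78 KiB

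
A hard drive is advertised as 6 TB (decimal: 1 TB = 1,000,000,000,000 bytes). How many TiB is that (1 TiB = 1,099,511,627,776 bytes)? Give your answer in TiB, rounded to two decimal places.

5.46 TiB

6 TB × 1,000,000,000,000 bytes/TB = 6,000,000,000,000 bytes
1 TiB = 2^40 bytes = 1,099,511,627,776 bytes
6,000,000,000,000 / 1,099,511,627,776 = 5.46 TiB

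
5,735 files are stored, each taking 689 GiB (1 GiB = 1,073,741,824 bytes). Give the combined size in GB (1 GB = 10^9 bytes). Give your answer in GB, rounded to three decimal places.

Total = 5,735 × 689 GiB = 3,951,415 GiB
= 3,951,415 × 1,073,741,824 bytes = 4,242,799,549,480,960 bytes
1 GB = 1,000,000,000 bytes
4,242,799,549,480,960 / 1,000,000,000 = 4,242,799.549 GB

4,242,799.549 GB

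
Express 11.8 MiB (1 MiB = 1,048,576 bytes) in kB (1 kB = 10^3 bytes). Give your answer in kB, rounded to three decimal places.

11.8 MiB × 1,048,576 bytes/MiB = 12,373,196.8 bytes
1 kB = 1,000 bytes
12,373,196.8 / 1,000 = 12,373.197 kB

12,373.197 kB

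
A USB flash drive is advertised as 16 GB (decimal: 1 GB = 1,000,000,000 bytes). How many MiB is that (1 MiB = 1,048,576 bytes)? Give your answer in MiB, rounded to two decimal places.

16 GB × 1,000,000,000 bytes/GB = 16,000,000,000 bytes
1 MiB = 1,048,576 bytes
16,000,000,000 / 1,048,576 = 15,258.79 MiB

15,258.79 MiB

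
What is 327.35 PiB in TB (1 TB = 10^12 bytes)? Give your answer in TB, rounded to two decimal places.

327.35 PiB × 1,125,899,906,842,624 bytes/PiB = 368,563,334,504,932,966.4 bytes
1 TB = 10^12 bytes = 1,000,000,000,000 bytes
368,563,334,504,932,966.4 / 1,000,000,000,000 = 368,563.33 TB

368,563.33 TB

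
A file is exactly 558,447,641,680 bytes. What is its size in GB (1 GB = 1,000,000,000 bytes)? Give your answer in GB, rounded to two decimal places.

558,447,641,680 bytes given.
1 GB = 1,000,000,000 bytes
558,447,641,680 / 1,000,000,000 = 558.45 GB

558.45 GB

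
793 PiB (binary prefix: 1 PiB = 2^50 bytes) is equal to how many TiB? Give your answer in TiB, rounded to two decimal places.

812,032.00 TiB

793 PiB = 793 × 2^50 bytes = 892,838,626,126,200,832 bytes
1 TiB = 2^40 bytes = 1,099,511,627,776 bytes
892,838,626,126,200,832 / 1,099,511,627,776 = 812,032.00 TiB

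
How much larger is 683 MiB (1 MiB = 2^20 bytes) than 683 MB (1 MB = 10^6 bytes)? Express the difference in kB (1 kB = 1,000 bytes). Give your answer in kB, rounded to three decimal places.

683 MiB = 683 × 1,048,576 = 716,177,408 bytes
683 MB = 683 × 1,000,000 = 683,000,000 bytes
difference = 33,177,408 bytes
33,177,408 / 1,000 = 33,177.408 kB

33,177.408 kB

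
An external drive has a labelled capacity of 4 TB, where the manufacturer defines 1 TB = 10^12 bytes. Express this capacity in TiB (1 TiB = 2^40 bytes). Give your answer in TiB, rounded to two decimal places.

4 TB = 4 × 10^12 bytes = 4,000,000,000,000 bytes
1 TiB = 1,099,511,627,776 bytes
4,000,000,000,000 / 1,099,511,627,776 = 3.64 TiB

3.64 TiB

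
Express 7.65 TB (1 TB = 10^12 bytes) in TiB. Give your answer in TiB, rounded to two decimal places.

7.65 TB = 7.65 × 10^12 bytes = 7,650,000,000,000 bytes
1 TiB = 1,099,511,627,776 bytes
7,650,000,000,000 / 1,099,511,627,776 = 6.96 TiB

6.96 TiB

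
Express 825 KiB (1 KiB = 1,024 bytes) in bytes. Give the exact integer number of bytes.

825 × 1,024 = 844,800 bytes

844,800 bytes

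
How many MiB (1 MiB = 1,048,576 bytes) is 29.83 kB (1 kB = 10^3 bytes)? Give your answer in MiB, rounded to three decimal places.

0.028 MiB

29.83 kB = 29.83 × 10^3 bytes = 29,830 bytes
1 MiB = 2^20 bytes = 1,048,576 bytes
29,830 / 1,048,576 = 0.028 MiB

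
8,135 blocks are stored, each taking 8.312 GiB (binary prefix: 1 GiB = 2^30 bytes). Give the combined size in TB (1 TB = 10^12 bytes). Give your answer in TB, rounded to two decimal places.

Total = 8,135 × 8.312 GiB = 67618.12 GiB
= 67618.12 × 1,073,741,824 bytes = 72,604,403,504,250.88 bytes
1 TB = 1,000,000,000,000 bytes
72,604,403,504,250.88 / 1,000,000,000,000 = 72.60 TB

72.60 TB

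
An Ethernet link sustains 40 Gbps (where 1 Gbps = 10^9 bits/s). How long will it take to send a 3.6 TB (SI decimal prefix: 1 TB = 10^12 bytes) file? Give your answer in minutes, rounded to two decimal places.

12.00 minutes

3.6 TB = 3,600,000,000,000 bytes = 28,800,000,000,000 bits
40 Gbps = 40,000,000,000 bits/s
time = 28,800,000,000,000 / 40,000,000,000 = 720.000 s
720.000 s / 60 = 12.00 minutes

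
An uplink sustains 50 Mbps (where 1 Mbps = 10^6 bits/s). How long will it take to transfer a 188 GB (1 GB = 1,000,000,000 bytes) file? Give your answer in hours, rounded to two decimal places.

8.36 hours

188 GB = 188,000,000,000 bytes = 1,504,000,000,000 bits
50 Mbps = 50,000,000 bits/s
time = 1,504,000,000,000 / 50,000,000 = 30,080.0000 s
30,080.0000 s / 3600 = 8.36 hours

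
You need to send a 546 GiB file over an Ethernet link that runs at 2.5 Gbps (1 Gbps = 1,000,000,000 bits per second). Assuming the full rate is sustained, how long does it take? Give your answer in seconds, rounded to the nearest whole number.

1,876 seconds

546 GiB = 586,263,035,904 bytes = 4,690,104,287,232 bits
2.5 Gbps = 2,500,000,000 bits/s
time = 4,690,104,287,232 / 2,500,000,000 = 1,876 s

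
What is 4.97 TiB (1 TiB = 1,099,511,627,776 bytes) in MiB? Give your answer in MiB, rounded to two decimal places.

4.97 TiB × 1,099,511,627,776 bytes/TiB = 5,464,572,790,046.72 bytes
1 MiB = 2^20 bytes = 1,048,576 bytes
5,464,572,790,046.72 / 1,048,576 = 5,211,422.72 MiB

5,211,422.72 MiB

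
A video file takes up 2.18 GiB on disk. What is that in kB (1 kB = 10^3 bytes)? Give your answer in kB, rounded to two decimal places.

2,340,757.18 kB

2.18 GiB × 1,073,741,824 bytes/GiB = 2,340,757,176.32 bytes
1 kB = 1,000 bytes
2,340,757,176.32 / 1,000 = 2,340,757.18 kB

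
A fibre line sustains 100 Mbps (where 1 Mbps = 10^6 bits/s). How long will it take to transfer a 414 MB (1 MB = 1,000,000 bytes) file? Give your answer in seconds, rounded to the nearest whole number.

33 seconds

414 MB = 414,000,000 bytes = 3,312,000,000 bits
100 Mbps = 100,000,000 bits/s
time = 3,312,000,000 / 100,000,000 = 33 s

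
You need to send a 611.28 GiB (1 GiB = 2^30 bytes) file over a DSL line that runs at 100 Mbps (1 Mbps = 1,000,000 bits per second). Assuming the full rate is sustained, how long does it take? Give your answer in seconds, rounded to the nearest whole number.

611.28 GiB = 656,356,902,174.72 bytes = 5,250,855,217,397.76 bits
100 Mbps = 100,000,000 bits/s
time = 5,250,855,217,397.76 / 100,000,000 = 52,509 s

52,509 seconds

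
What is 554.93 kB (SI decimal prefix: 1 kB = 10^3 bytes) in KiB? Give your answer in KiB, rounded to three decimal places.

554.93 kB × 1,000 bytes/kB = 554,930 bytes
1 KiB = 1,024 bytes
554,930 / 1,024 = 541.924 KiB

541.924 KiB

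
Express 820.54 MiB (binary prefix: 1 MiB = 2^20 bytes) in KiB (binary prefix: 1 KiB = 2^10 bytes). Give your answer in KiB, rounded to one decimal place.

840,233.0 KiB

820.54 MiB = 820.54 × 2^20 bytes = 860,398,551.04 bytes
1 KiB = 1,024 bytes
860,398,551.04 / 1,024 = 840,233.0 KiB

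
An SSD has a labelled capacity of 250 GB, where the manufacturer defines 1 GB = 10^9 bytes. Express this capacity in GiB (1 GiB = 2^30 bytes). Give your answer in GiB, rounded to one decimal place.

232.8 GiB

250 GB = 250 × 10^9 bytes = 250,000,000,000 bytes
1 GiB = 1,073,741,824 bytes
250,000,000,000 / 1,073,741,824 = 232.8 GiB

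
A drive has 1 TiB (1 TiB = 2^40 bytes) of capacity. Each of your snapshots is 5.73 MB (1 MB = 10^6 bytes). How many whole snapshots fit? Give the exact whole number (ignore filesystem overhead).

Capacity: 1 TiB = 1,099,511,627,776 bytes
Per item: 5.73 MB = 5,730,000 bytes
⌊1,099,511,627,776 / 5,730,000⌋ = 191,886

191,886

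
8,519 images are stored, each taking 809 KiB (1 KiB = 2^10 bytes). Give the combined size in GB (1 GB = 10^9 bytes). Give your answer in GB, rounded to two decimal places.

7.06 GB

Total = 8,519 × 809 KiB = 6,891,871 KiB
= 6,891,871 × 1,024 bytes = 7,057,275,904 bytes
1 GB = 1,000,000,000 bytes
7,057,275,904 / 1,000,000,000 = 7.06 GB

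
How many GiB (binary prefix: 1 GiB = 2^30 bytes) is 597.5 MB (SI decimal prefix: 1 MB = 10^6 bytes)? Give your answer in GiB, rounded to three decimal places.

597.5 MB = 597.5 × 10^6 bytes = 597,500,000 bytes
1 GiB = 1,073,741,824 bytes
597,500,000 / 1,073,741,824 = 0.556 GiB

0.556 GiB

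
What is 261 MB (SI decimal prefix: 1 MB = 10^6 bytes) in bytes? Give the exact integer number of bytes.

261,000,000 bytes

261 × 1,000,000 = 261,000,000 bytes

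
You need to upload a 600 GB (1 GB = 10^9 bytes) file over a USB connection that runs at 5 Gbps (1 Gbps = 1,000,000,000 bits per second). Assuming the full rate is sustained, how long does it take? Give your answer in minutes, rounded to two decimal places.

600 GB = 600,000,000,000 bytes = 4,800,000,000,000 bits
5 Gbps = 5,000,000,000 bits/s
time = 4,800,000,000,000 / 5,000,000,000 = 960.000 s
960.000 s / 60 = 16.00 minutes

16.00 minutes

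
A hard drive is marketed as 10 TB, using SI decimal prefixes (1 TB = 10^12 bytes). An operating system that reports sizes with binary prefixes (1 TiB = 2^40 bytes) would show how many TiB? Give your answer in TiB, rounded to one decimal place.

9.1 TiB

10 TB = 10 × 10^12 bytes = 10,000,000,000,000 bytes
1 TiB = 2^40 bytes = 1,099,511,627,776 bytes
10,000,000,000,000 / 1,099,511,627,776 = 9.1 TiB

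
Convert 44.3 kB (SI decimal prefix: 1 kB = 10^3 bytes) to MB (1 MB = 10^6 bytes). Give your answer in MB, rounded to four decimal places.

44.3 kB = 44.3 × 10^3 bytes = 44,300 bytes
1 MB = 1,000,000 bytes
44,300 / 1,000,000 = 0.0443 MB

0.0443 MB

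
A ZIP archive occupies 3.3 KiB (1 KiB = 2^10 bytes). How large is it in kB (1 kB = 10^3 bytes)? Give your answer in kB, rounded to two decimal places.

3.38 kB

3.3 KiB = 3.3 × 2^10 bytes = 3,379.2 bytes
1 kB = 1,000 bytes
3,379.2 / 1,000 = 3.38 kB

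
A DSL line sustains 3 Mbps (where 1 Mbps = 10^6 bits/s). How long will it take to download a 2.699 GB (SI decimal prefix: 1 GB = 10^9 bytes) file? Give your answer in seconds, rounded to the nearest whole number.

7,197 seconds

2.699 GB = 2,699,000,000 bytes = 21,592,000,000 bits
3 Mbps = 3,000,000 bits/s
time = 21,592,000,000 / 3,000,000 = 7,197 s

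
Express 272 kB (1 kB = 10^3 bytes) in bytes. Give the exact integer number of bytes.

272 × 1,000 = 272,000 bytes

272,000 bytes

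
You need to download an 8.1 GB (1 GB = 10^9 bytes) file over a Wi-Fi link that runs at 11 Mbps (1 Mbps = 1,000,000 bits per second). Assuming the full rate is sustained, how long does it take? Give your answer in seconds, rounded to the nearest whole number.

5,891 seconds

8.1 GB = 8,100,000,000 bytes = 64,800,000,000 bits
11 Mbps = 11,000,000 bits/s
time = 64,800,000,000 / 11,000,000 = 5,891 s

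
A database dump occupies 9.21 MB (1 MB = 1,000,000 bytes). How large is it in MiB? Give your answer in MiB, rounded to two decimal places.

9.21 MB × 1,000,000 bytes/MB = 9,210,000 bytes
1 MiB = 2^20 bytes = 1,048,576 bytes
9,210,000 / 1,048,576 = 8.78 MiB

8.78 MiB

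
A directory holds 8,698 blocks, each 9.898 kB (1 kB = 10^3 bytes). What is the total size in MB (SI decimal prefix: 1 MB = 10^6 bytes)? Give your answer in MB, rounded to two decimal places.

Total = 8,698 × 9.898 kB = 86092.804 kB
= 86092.804 × 1,000 bytes = 86,092,804 bytes
1 MB = 1,000,000 bytes
86,092,804 / 1,000,000 = 86.09 MB

86.09 MB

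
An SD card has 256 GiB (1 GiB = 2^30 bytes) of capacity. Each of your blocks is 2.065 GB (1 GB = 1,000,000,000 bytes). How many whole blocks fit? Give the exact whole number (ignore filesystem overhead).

133

Capacity: 256 GiB = 274,877,906,944 bytes
Per item: 2.065 GB = 2,065,000,000 bytes
⌊274,877,906,944 / 2,065,000,000⌋ = 133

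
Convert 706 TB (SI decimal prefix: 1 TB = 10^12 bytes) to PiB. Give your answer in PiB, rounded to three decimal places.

0.627 PiB

706 TB = 706 × 10^12 bytes = 706,000,000,000,000 bytes
1 PiB = 2^50 bytes = 1,125,899,906,842,624 bytes
706,000,000,000,000 / 1,125,899,906,842,624 = 0.627 PiB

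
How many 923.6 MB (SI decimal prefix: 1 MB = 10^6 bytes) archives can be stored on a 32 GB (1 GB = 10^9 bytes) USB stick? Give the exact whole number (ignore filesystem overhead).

Capacity: 32 GB = 32,000,000,000 bytes
Per item: 923.6 MB = 923,600,000 bytes
⌊32,000,000,000 / 923,600,000⌋ = 34

34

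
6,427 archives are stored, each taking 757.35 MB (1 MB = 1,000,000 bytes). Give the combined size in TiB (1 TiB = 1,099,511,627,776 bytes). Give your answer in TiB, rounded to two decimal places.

Total = 6,427 × 757.35 MB = 4867488.45 MB
= 4867488.45 × 1,000,000 bytes = 4,867,488,450,000 bytes
1 TiB = 1,099,511,627,776 bytes
4,867,488,450,000 / 1,099,511,627,776 = 4.43 TiB

4.43 TiB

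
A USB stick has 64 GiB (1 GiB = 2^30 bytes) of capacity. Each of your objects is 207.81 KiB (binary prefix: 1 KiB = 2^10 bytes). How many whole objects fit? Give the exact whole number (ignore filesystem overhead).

Capacity: 64 GiB = 68,719,476,736 bytes
Per item: 207.81 KiB = 212,797.44 bytes
⌊68,719,476,736 / 212,797.44⌋ = 322,933

322,933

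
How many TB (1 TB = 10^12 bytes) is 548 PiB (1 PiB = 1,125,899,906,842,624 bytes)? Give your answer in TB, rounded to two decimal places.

548 PiB = 548 × 2^50 bytes = 616,993,148,949,757,952 bytes
1 TB = 10^12 bytes = 1,000,000,000,000 bytes
616,993,148,949,757,952 / 1,000,000,000,000 = 616,993.15 TB

616,993.15 TB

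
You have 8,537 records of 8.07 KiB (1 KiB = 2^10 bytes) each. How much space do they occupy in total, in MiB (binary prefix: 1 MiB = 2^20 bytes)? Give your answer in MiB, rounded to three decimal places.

Total = 8,537 × 8.07 KiB = 68893.59 KiB
= 68893.59 × 1,024 bytes = 70,547,036.16 bytes
1 MiB = 1,048,576 bytes
70,547,036.16 / 1,048,576 = 67.279 MiB

67.279 MiB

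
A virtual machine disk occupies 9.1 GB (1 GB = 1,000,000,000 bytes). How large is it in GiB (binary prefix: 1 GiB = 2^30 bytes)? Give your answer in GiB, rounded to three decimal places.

8.475 GiB

9.1 GB × 1,000,000,000 bytes/GB = 9,100,000,000 bytes
1 GiB = 1,073,741,824 bytes
9,100,000,000 / 1,073,741,824 = 8.475 GiB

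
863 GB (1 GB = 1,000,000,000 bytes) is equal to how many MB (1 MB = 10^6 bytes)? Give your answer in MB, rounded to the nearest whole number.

863 GB × 1,000,000,000 bytes/GB = 863,000,000,000 bytes
1 MB = 1,000,000 bytes
863,000,000,000 / 1,000,000 = 863,000 MB

863,000 MB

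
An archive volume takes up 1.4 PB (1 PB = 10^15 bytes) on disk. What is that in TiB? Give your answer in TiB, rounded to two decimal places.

1,273.29 TiB

1.4 PB = 1.4 × 10^15 bytes = 1,400,000,000,000,000 bytes
1 TiB = 1,099,511,627,776 bytes
1,400,000,000,000,000 / 1,099,511,627,776 = 1,273.29 TiB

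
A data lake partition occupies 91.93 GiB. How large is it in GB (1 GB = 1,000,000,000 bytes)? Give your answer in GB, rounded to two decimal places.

91.93 GiB = 91.93 × 2^30 bytes = 98,709,085,880.32 bytes
1 GB = 1,000,000,000 bytes
98,709,085,880.32 / 1,000,000,000 = 98.71 GB

98.71 GB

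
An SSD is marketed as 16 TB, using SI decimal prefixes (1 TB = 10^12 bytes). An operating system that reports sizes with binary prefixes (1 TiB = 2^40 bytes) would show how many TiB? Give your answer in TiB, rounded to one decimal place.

16 TB × 1,000,000,000,000 bytes/TB = 16,000,000,000,000 bytes
1 TiB = 2^40 bytes = 1,099,511,627,776 bytes
16,000,000,000,000 / 1,099,511,627,776 = 14.6 TiB

14.6 TiB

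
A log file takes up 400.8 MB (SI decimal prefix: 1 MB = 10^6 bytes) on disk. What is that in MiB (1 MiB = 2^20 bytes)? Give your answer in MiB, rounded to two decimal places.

382.23 MiB

400.8 MB × 1,000,000 bytes/MB = 400,800,000 bytes
1 MiB = 2^20 bytes = 1,048,576 bytes
400,800,000 / 1,048,576 = 382.23 MiB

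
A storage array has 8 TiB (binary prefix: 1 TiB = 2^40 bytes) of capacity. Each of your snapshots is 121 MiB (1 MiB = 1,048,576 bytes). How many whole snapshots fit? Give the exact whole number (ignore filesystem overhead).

Capacity: 8 TiB = 8,796,093,022,208 bytes
Per item: 121 MiB = 126,877,696 bytes
⌊8,796,093,022,208 / 126,877,696⌋ = 69,327

69,327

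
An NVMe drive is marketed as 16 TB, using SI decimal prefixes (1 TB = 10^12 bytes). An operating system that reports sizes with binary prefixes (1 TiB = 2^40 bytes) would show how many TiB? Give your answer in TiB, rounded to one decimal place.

14.6 TiB

16 TB = 16 × 10^12 bytes = 16,000,000,000,000 bytes
1 TiB = 1,099,511,627,776 bytes
16,000,000,000,000 / 1,099,511,627,776 = 14.6 TiB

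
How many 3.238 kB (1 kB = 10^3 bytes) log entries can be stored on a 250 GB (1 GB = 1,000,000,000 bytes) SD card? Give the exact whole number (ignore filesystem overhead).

77,208,153

Capacity: 250 GB = 250,000,000,000 bytes
Per item: 3.238 kB = 3,238 bytes
⌊250,000,000,000 / 3,238⌋ = 77,208,153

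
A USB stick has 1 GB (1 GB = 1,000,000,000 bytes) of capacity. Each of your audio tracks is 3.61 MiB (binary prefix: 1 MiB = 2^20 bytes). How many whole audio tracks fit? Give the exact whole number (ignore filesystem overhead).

264

Capacity: 1 GB = 1,000,000,000 bytes
Per item: 3.61 MiB = 3,785,359.36 bytes
⌊1,000,000,000 / 3,785,359.36⌋ = 264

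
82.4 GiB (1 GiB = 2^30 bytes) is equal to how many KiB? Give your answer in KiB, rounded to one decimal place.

86,402,662.4 KiB

82.4 GiB = 82.4 × 2^30 bytes = 88,476,326,297.6 bytes
1 KiB = 2^10 bytes = 1,024 bytes
88,476,326,297.6 / 1,024 = 86,402,662.4 KiB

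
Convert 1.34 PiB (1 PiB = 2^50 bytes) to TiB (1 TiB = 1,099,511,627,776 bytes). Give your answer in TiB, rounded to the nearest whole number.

1,372 TiB

1.34 PiB = 1.34 × 2^50 bytes = 1,508,705,875,169,116.16 bytes
1 TiB = 1,099,511,627,776 bytes
1,508,705,875,169,116.16 / 1,099,511,627,776 = 1,372 TiB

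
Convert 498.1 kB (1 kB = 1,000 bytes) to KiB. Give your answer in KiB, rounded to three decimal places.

498.1 kB × 1,000 bytes/kB = 498,100 bytes
1 KiB = 1,024 bytes
498,100 / 1,024 = 486.426 KiB

486.426 KiB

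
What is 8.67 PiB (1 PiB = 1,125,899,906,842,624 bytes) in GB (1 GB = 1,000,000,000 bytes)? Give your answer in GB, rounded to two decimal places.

8.67 PiB × 1,125,899,906,842,624 bytes/PiB = 9,761,552,192,325,550.08 bytes
1 GB = 1,000,000,000 bytes
9,761,552,192,325,550.08 / 1,000,000,000 = 9,761,552.19 GB

9,761,552.19 GB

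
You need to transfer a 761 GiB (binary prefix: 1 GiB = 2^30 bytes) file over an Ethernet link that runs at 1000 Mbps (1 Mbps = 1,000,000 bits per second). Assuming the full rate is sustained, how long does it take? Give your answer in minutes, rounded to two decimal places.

761 GiB = 817,117,528,064 bytes = 6,536,940,224,512 bits
1000 Mbps = 1,000,000,000 bits/s
time = 6,536,940,224,512 / 1,000,000,000 = 6,536.940 s
6,536.940 s / 60 = 108.95 minutes

108.95 minutes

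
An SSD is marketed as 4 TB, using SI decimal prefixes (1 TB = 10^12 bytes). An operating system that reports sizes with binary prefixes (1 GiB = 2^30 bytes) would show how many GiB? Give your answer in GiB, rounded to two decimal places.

4 TB = 4 × 10^12 bytes = 4,000,000,000,000 bytes
1 GiB = 2^30 bytes = 1,073,741,824 bytes
4,000,000,000,000 / 1,073,741,824 = 3,725.29 GiB

3,725.29 GiB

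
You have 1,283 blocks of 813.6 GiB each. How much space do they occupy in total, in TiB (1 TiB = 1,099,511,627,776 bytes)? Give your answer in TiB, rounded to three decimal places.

1,019.384 TiB

Total = 1,283 × 813.6 GiB = 1043848.8 GiB
= 1043848.8 × 1,073,741,824 bytes = 1,120,824,114,492,211.2 bytes
1 TiB = 1,099,511,627,776 bytes
1,120,824,114,492,211.2 / 1,099,511,627,776 = 1,019.384 TiB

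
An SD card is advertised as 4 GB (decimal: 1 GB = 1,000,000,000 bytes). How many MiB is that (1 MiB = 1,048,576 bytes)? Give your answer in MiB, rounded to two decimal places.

4 GB × 1,000,000,000 bytes/GB = 4,000,000,000 bytes
1 MiB = 1,048,576 bytes
4,000,000,000 / 1,048,576 = 3,814.70 MiB

3,814.70 MiB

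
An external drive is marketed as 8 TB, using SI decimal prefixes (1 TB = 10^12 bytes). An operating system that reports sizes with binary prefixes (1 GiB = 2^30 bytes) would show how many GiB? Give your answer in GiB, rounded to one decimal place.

7,450.6 GiB

8 TB = 8 × 10^12 bytes = 8,000,000,000,000 bytes
1 GiB = 2^30 bytes = 1,073,741,824 bytes
8,000,000,000,000 / 1,073,741,824 = 7,450.6 GiB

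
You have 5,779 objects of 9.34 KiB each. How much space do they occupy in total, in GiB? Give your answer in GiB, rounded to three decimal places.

Total = 5,779 × 9.34 KiB = 53975.86 KiB
= 53975.86 × 1,024 bytes = 55,271,280.64 bytes
1 GiB = 1,073,741,824 bytes
55,271,280.64 / 1,073,741,824 = 0.051 GiB

0.051 GiB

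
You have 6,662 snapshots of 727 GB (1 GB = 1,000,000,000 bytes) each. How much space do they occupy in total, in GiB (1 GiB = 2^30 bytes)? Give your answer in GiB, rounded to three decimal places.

Total = 6,662 × 727 GB = 4,843,274 GB
= 4,843,274 × 1,000,000,000 bytes = 4,843,274,000,000,000 bytes
1 GiB = 1,073,741,824 bytes
4,843,274,000,000,000 / 1,073,741,824 = 4,510,650.411 GiB

4,510,650.411 GiB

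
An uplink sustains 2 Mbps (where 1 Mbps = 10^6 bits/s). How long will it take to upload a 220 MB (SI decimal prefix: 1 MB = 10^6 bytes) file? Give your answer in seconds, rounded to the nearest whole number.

880 seconds

220 MB = 220,000,000 bytes = 1,760,000,000 bits
2 Mbps = 2,000,000 bits/s
time = 1,760,000,000 / 2,000,000 = 880 s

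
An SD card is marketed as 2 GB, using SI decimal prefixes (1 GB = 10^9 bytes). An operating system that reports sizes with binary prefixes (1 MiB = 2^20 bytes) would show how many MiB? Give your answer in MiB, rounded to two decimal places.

1,907.35 MiB

2 GB = 2 × 10^9 bytes = 2,000,000,000 bytes
1 MiB = 1,048,576 bytes
2,000,000,000 / 1,048,576 = 1,907.35 MiB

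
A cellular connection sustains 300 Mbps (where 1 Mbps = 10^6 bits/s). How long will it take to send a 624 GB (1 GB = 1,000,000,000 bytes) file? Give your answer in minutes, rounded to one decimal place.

277.3 minutes

624 GB = 624,000,000,000 bytes = 4,992,000,000,000 bits
300 Mbps = 300,000,000 bits/s
time = 4,992,000,000,000 / 300,000,000 = 16,640.00 s
16,640.00 s / 60 = 277.3 minutes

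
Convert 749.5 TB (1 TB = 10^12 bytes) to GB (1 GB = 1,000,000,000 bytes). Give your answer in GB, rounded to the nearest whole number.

749.5 TB × 1,000,000,000,000 bytes/TB = 749,500,000,000,000 bytes
1 GB = 1,000,000,000 bytes
749,500,000,000,000 / 1,000,000,000 = 749,500 GB

749,500 GB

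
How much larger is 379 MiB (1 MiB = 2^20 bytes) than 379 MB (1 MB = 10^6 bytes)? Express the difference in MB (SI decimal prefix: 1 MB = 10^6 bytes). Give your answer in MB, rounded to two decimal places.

18.41 MB

379 MiB = 379 × 1,048,576 = 397,410,304 bytes
379 MB = 379 × 1,000,000 = 379,000,000 bytes
difference = 18,410,304 bytes
18,410,304 / 1,000,000 = 18.41 MB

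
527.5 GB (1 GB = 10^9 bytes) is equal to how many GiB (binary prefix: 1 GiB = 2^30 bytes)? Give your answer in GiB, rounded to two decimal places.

491.27 GiB

527.5 GB = 527.5 × 10^9 bytes = 527,500,000,000 bytes
1 GiB = 1,073,741,824 bytes
527,500,000,000 / 1,073,741,824 = 491.27 GiB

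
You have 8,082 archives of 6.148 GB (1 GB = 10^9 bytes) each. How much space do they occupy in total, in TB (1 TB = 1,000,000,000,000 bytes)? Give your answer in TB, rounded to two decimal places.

49.69 TB

Total = 8,082 × 6.148 GB = 49688.136 GB
= 49688.136 × 1,000,000,000 bytes = 49,688,136,000,000 bytes
1 TB = 1,000,000,000,000 bytes
49,688,136,000,000 / 1,000,000,000,000 = 49.69 TB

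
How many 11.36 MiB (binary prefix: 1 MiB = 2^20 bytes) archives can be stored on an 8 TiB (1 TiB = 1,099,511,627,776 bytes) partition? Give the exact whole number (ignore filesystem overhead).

Capacity: 8 TiB = 8,796,093,022,208 bytes
Per item: 11.36 MiB = 11,911,823.36 bytes
⌊8,796,093,022,208 / 11,911,823.36⌋ = 738,433

738,433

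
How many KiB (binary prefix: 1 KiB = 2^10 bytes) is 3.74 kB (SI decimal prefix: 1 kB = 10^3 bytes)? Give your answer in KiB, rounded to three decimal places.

3.74 kB = 3.74 × 10^3 bytes = 3,740 bytes
1 KiB = 1,024 bytes
3,740 / 1,024 = 3.652 KiB

3.652 KiB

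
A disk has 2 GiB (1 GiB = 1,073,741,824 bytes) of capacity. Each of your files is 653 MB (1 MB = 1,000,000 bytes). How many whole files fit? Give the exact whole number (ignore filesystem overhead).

3

Capacity: 2 GiB = 2,147,483,648 bytes
Per item: 653 MB = 653,000,000 bytes
⌊2,147,483,648 / 653,000,000⌋ = 3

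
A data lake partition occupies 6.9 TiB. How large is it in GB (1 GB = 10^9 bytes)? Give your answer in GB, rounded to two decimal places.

7,586.63 GB

6.9 TiB × 1,099,511,627,776 bytes/TiB = 7,586,630,231,654.4 bytes
1 GB = 1,000,000,000 bytes
7,586,630,231,654.4 / 1,000,000,000 = 7,586.63 GB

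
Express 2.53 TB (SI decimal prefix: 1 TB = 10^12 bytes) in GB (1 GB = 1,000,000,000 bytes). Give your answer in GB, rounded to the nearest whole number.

2.53 TB × 1,000,000,000,000 bytes/TB = 2,530,000,000,000 bytes
1 GB = 1,000,000,000 bytes
2,530,000,000,000 / 1,000,000,000 = 2,530 GB

2,530 GB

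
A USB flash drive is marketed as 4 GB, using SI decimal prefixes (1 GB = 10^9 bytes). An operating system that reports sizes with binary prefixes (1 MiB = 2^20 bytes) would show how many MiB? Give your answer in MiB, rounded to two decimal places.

4 GB × 1,000,000,000 bytes/GB = 4,000,000,000 bytes
1 MiB = 2^20 bytes = 1,048,576 bytes
4,000,000,000 / 1,048,576 = 3,814.70 MiB

3,814.70 MiB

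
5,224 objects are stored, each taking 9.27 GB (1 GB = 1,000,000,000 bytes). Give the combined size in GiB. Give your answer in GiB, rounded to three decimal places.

45,100.674 GiB

Total = 5,224 × 9.27 GB = 48426.48 GB
= 48426.48 × 1,000,000,000 bytes = 48,426,480,000,000 bytes
1 GiB = 1,073,741,824 bytes
48,426,480,000,000 / 1,073,741,824 = 45,100.674 GiB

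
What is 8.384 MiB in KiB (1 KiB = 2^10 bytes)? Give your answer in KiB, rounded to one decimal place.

8.384 MiB = 8.384 × 2^20 bytes = 8,791,261.184 bytes
1 KiB = 2^10 bytes = 1,024 bytes
8,791,261.184 / 1,024 = 8,585.2 KiB

8,585.2 KiB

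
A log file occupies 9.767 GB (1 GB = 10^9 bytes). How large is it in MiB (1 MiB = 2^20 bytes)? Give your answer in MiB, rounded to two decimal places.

9.767 GB = 9.767 × 10^9 bytes = 9,767,000,000 bytes
1 MiB = 2^20 bytes = 1,048,576 bytes
9,767,000,000 / 1,048,576 = 9,314.54 MiB

9,314.54 MiB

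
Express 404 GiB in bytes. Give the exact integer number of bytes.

404 × 1,073,741,824 = 433,791,696,896 bytes

433,791,696,896 bytes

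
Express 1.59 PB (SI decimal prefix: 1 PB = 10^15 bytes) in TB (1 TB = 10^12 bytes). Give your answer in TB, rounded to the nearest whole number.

1.59 PB × 1,000,000,000,000,000 bytes/PB = 1,590,000,000,000,000 bytes
1 TB = 10^12 bytes = 1,000,000,000,000 bytes
1,590,000,000,000,000 / 1,000,000,000,000 = 1,590 TB

1,590 TB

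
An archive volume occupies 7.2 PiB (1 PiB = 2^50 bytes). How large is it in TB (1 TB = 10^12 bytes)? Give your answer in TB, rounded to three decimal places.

7.2 PiB = 7.2 × 2^50 bytes = 8,106,479,329,266,892.8 bytes
1 TB = 1,000,000,000,000 bytes
8,106,479,329,266,892.8 / 1,000,000,000,000 = 8,106.479 TB

8,106.479 TB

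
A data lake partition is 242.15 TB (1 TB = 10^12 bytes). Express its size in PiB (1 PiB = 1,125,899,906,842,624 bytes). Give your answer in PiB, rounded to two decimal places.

242.15 TB × 1,000,000,000,000 bytes/TB = 242,150,000,000,000 bytes
1 PiB = 1,125,899,906,842,624 bytes
242,150,000,000,000 / 1,125,899,906,842,624 = 0.22 PiB

0.22 PiB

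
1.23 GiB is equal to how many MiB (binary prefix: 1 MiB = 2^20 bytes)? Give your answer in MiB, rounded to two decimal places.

1.23 GiB = 1.23 × 2^30 bytes = 1,320,702,443.52 bytes
1 MiB = 1,048,576 bytes
1,320,702,443.52 / 1,048,576 = 1,259.52 MiB

1,259.52 MiB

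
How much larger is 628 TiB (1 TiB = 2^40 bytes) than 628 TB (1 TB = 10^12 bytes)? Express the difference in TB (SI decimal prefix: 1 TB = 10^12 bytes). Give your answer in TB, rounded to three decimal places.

628 TiB = 628 × 1,099,511,627,776 = 690,493,302,243,328 bytes
628 TB = 628 × 1,000,000,000,000 = 628,000,000,000,000 bytes
difference = 62,493,302,243,328 bytes
62,493,302,243,328 / 1,000,000,000,000 = 62.493 TB

62.493 TB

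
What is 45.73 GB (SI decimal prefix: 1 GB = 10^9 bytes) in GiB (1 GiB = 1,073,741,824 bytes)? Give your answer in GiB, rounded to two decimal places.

45.73 GB = 45.73 × 10^9 bytes = 45,730,000,000 bytes
1 GiB = 1,073,741,824 bytes
45,730,000,000 / 1,073,741,824 = 42.59 GiB

42.59 GiB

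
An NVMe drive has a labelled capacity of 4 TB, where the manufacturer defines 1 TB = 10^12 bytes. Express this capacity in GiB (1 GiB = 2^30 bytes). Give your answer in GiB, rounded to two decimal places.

4 TB = 4 × 10^12 bytes = 4,000,000,000,000 bytes
1 GiB = 1,073,741,824 bytes
4,000,000,000,000 / 1,073,741,824 = 3,725.29 GiB

3,725.29 GiB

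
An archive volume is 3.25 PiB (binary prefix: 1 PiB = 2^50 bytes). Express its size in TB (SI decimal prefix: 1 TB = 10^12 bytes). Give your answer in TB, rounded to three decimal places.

3.25 PiB = 3.25 × 2^50 bytes = 3,659,174,697,238,528 bytes
1 TB = 10^12 bytes = 1,000,000,000,000 bytes
3,659,174,697,238,528 / 1,000,000,000,000 = 3,659.175 TB

3,659.175 TB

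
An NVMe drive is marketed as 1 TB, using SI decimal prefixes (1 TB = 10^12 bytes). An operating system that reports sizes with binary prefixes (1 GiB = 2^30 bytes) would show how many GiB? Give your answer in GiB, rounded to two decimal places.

931.32 GiB

1 TB = 1 × 10^12 bytes = 1,000,000,000,000 bytes
1 GiB = 2^30 bytes = 1,073,741,824 bytes
1,000,000,000,000 / 1,073,741,824 = 931.32 GiB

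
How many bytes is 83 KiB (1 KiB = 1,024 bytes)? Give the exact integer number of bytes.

83 × 1,024 = 84,992 bytes  (1 KiB = 2^10 bytes)

84,992 bytes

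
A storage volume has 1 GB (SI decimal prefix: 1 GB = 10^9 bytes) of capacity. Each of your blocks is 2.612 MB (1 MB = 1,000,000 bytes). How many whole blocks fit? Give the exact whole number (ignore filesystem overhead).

Capacity: 1 GB = 1,000,000,000 bytes
Per item: 2.612 MB = 2,612,000 bytes
⌊1,000,000,000 / 2,612,000⌋ = 382

382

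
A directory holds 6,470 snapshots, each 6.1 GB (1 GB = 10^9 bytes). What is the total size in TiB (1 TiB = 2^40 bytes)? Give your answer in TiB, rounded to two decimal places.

35.90 TiB

Total = 6,470 × 6.1 GB = 39,467 GB
= 39,467 × 1,000,000,000 bytes = 39,467,000,000,000 bytes
1 TiB = 1,099,511,627,776 bytes
39,467,000,000,000 / 1,099,511,627,776 = 35.90 TiB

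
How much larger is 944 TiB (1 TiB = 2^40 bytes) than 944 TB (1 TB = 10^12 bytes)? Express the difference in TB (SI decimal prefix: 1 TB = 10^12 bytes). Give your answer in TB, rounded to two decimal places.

93.94 TB

944 TiB = 944 × 1,099,511,627,776 = 1,037,938,976,620,544 bytes
944 TB = 944 × 1,000,000,000,000 = 944,000,000,000,000 bytes
difference = 93,938,976,620,544 bytes
93,938,976,620,544 / 1,000,000,000,000 = 93.94 TB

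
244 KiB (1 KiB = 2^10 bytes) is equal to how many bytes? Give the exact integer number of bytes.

244 × 1,024 = 249,856 bytes  (1 KiB = 2^10 bytes)

249,856 bytes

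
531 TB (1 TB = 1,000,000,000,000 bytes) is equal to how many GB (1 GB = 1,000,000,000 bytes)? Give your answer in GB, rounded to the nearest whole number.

531,000 GB

531 TB = 531 × 10^12 bytes = 531,000,000,000,000 bytes
1 GB = 1,000,000,000 bytes
531,000,000,000,000 / 1,000,000,000 = 531,000 GB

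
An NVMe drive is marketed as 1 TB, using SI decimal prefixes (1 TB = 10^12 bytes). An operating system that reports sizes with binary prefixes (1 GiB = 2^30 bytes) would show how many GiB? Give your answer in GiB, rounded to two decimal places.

1 TB = 1 × 10^12 bytes = 1,000,000,000,000 bytes
1 GiB = 1,073,741,824 bytes
1,000,000,000,000 / 1,073,741,824 = 931.32 GiB

931.32 GiB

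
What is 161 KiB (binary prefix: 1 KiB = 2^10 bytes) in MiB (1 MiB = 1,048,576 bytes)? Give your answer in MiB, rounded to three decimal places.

161 KiB × 1,024 bytes/KiB = 164,864 bytes
1 MiB = 1,048,576 bytes
164,864 / 1,048,576 = 0.157 MiB

0.157 MiB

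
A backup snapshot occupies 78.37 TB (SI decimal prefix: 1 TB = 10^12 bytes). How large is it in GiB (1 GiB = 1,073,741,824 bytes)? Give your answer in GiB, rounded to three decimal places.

78.37 TB = 78.37 × 10^12 bytes = 78,370,000,000,000 bytes
1 GiB = 1,073,741,824 bytes
78,370,000,000,000 / 1,073,741,824 = 72,987.750 GiB

72,987.750 GiB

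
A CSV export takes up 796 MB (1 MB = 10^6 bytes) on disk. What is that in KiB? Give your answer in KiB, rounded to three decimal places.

777,343.750 KiB

796 MB × 1,000,000 bytes/MB = 796,000,000 bytes
1 KiB = 1,024 bytes
796,000,000 / 1,024 = 777,343.750 KiB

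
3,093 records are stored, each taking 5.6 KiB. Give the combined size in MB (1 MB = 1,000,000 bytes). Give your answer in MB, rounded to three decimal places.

17.736 MB

Total = 3,093 × 5.6 KiB = 17320.8 KiB
= 17320.8 × 1,024 bytes = 17,736,499.2 bytes
1 MB = 1,000,000 bytes
17,736,499.2 / 1,000,000 = 17.736 MB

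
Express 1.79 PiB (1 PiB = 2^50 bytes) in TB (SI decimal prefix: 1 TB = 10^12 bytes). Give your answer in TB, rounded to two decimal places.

2,015.36 TB

1.79 PiB × 1,125,899,906,842,624 bytes/PiB = 2,015,360,833,248,296.96 bytes
1 TB = 1,000,000,000,000 bytes
2,015,360,833,248,296.96 / 1,000,000,000,000 = 2,015.36 TB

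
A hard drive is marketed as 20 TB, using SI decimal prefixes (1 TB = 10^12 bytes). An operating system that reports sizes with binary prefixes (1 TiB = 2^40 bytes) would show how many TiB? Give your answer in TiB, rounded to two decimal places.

20 TB × 1,000,000,000,000 bytes/TB = 20,000,000,000,000 bytes
1 TiB = 1,099,511,627,776 bytes
20,000,000,000,000 / 1,099,511,627,776 = 18.19 TiB

18.19 TiB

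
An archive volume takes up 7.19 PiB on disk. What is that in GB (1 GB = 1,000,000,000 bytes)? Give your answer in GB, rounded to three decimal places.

8,095,220.330 GB

7.19 PiB = 7.19 × 2^50 bytes = 8,095,220,330,198,466.56 bytes
1 GB = 10^9 bytes = 1,000,000,000 bytes
8,095,220,330,198,466.56 / 1,000,000,000 = 8,095,220.330 GB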